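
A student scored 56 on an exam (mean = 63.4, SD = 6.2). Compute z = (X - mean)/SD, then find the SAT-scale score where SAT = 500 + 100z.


z = (X - mean) / SD = (56 - 63.4) / 6.2
z = -7.4 / 6.2
z = -1.1935
SAT-scale = SAT = 500 + 100z
Carry z at full precision (z = -7.4 / 6.2) into the conversion:
SAT-scale = 500 + 100 * (-7.4 / 6.2) = 500 + -740 / 6.2
SAT-scale = 500 + -119.3548
SAT-scale = 380.6452

380.6452


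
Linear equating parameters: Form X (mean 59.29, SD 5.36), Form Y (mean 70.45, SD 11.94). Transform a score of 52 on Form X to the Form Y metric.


slope = SD_Y / SD_X = 11.94 / 5.36 ~ 2.2276
intercept = mean_Y - slope * mean_X = 70.45 - (11.94 / 5.36) * 59.29 ~ -61.6251
Y = slope * X + intercept. To avoid rounding drift from the rounded slope/intercept, evaluate the equivalent form Y = mean_Y + SD_Y * (X - mean_X) / SD_X at full precision:
Y = 70.45 + 11.94 * (52 - 59.29) / 5.36
Y = 70.45 - 11.94 * 7.29 / 5.36
Y = 70.45 - 87.0426 / 5.36
Y = 70.45 - 16.2393
Y = 54.2107

54.2107


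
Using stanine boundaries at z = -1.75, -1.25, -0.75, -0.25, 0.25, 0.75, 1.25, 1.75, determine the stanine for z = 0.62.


Stanine boundaries: [-1.75, -1.25, -0.75, -0.25, 0.25, 0.75, 1.25, 1.75]
z = 0.62
Check each boundary:
  z >= -1.75 -> could be stanine 2
  z >= -1.25 -> could be stanine 3
  z >= -0.75 -> could be stanine 4
  z >= -0.25 -> could be stanine 5
  z >= 0.25 -> could be stanine 6
  z < 0.75
  z < 1.25
  z < 1.75
Highest qualifying boundary gives stanine = 6

6


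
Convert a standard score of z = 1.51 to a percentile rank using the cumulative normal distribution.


CDF(z) = 0.5 * (1 + erf(z/sqrt(2)))
erf(1.0677) = 0.869
CDF = 0.9345
Percentile rank = 0.9345 * 100 = 93.45

93.45


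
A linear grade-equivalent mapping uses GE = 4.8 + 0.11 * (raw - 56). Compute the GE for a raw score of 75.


raw - median = 75 - 56 = 19
slope * diff = 0.11 * 19 = 2.09
GE = 4.8 + 2.09
GE = 6.89

6.89


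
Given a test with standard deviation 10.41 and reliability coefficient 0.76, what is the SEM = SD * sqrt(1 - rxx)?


SEM = SD * sqrt(1 - rxx)
SEM = 10.41 * sqrt(1 - 0.76)
SEM = 10.41 * sqrt(0.24) = 10.41 * 0.489898
SEM = 5.0998

5.0998


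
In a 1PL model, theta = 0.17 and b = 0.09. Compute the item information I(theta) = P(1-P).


P = 1/(1+exp(-(0.17-0.09))) = 0.52
I = P*(1-P) = 0.52 * 0.48
I = 0.2496

0.2496


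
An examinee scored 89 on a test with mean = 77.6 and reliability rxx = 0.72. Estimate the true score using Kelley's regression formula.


T_est = rxx * X + (1 - rxx) * mean
T_est = 0.72 * 89 + 0.28 * 77.6
T_est = 64.08 + 21.728
T_est = 85.808

85.808


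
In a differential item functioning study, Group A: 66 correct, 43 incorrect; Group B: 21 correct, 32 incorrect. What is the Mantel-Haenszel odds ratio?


Odds_A = 66/43 = 1.5349
Odds_B = 21/32 = 0.6562
OR = Odds_A / Odds_B = 1.5349 / 0.6562
Exactly, OR = (66 * 32) / (43 * 21) = 2112 / 903
OR = 2.3389

2.3389


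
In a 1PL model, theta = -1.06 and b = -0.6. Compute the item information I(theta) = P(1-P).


P = 1/(1+exp(-(-1.06--0.6))) = 0.387
I = P*(1-P) = 0.387 * 0.613
I = 0.2372

0.2372


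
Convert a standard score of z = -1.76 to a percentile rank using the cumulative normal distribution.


CDF(z) = 0.5 * (1 + erf(z/sqrt(2)))
erf(-1.2445) = -0.9216
CDF = 0.0392
Percentile rank = 0.0392 * 100 = 3.92

3.92


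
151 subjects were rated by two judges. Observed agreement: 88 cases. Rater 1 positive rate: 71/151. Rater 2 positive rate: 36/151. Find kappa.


P_o = 88/151 = 0.582781
P_e = (71*36 + 80*115) / 22801 = 0.515591
kappa = (P_o - P_e) / (1 - P_e)
kappa = (0.582781 - 0.515591) / (1 - 0.515591)
kappa = 0.1387

0.1387


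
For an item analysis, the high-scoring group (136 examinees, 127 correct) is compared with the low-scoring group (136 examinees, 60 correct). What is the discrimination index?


p_upper = 127/136 = 0.9338
p_lower = 60/136 = 0.4412
D = 0.9338 - 0.4412 = 0.4926

0.4926


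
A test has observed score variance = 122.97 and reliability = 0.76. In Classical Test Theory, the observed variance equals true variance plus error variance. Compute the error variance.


var_true = rxx * var_obs = 0.76 * 122.97 = 93.4572
var_error = var_obs - var_true
var_error = 122.97 - 93.4572
var_error = 29.5128

29.5128


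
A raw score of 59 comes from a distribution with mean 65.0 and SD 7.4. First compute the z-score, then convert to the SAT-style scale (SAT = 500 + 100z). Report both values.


z = (X - mean) / SD = (59 - 65.0) / 7.4
z = -6.0 / 7.4
z = -0.8108
SAT-scale = SAT = 500 + 100z
Carry z at full precision (z = -6.0 / 7.4) into the conversion:
SAT-scale = 500 + 100 * (-6.0 / 7.4) = 500 + -600 / 7.4
SAT-scale = 500 + -81.0811
SAT-scale = 418.9189

418.9189


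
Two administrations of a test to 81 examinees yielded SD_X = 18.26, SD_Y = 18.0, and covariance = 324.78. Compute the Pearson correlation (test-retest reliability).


r = cov(X,Y) / (SD_X * SD_Y)
r = 324.78 / (18.26 * 18.0)
r = 324.78 / 328.68
r = 0.9881

0.9881


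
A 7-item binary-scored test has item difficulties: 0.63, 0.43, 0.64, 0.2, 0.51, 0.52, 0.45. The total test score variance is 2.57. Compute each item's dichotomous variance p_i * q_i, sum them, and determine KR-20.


For each item, compute p_i * q_i:
  Item 1: 0.63 * 0.37 = 0.2331
  Item 2: 0.43 * 0.57 = 0.2451
  Item 3: 0.64 * 0.36 = 0.2304
  Item 4: 0.2 * 0.8 = 0.16
  Item 5: 0.51 * 0.49 = 0.2499
  Item 6: 0.52 * 0.48 = 0.2496
  Item 7: 0.45 * 0.55 = 0.2475
Sum(p_i * q_i) = 0.2331 + 0.2451 + 0.2304 + 0.16 + 0.2499 + 0.2496 + 0.2475 = 1.6156
KR-20 = (k/(k-1)) * (1 - Sum(p_i*q_i) / Var_total)
= (7/6) * (1 - 1.6156/2.57)
= 1.1667 * 0.3714
KR-20 = 0.4333

0.4333


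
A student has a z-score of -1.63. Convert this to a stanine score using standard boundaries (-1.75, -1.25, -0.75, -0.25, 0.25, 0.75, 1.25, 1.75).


Stanine boundaries: [-1.75, -1.25, -0.75, -0.25, 0.25, 0.75, 1.25, 1.75]
z = -1.63
Check each boundary:
  z >= -1.75 -> could be stanine 2
  z < -1.25
  z < -0.75
  z < -0.25
  z < 0.25
  z < 0.75
  z < 1.25
  z < 1.75
Highest qualifying boundary gives stanine = 2

2


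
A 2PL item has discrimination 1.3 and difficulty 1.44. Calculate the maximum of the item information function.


For 2PL, max info at theta = b = 1.44
I_max = a^2 / 4 = 1.3^2 / 4
= 1.69 / 4
I_max = 0.4225

0.4225


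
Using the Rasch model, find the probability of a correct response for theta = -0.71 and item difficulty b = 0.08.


theta - b = -0.71 - 0.08 = -0.79
exp(-(theta - b)) = exp(0.79) = 2.2034
P = 1 / (1 + 2.2034)
P = 0.3122

0.3122


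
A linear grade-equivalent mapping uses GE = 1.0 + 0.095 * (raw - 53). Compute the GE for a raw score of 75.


raw - median = 75 - 53 = 22
slope * diff = 0.095 * 22 = 2.09
GE = 1.0 + 2.09
GE = 3.09

3.09


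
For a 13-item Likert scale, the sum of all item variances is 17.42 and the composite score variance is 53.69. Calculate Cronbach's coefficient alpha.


alpha = (k/(k-1)) * (1 - sum(si^2)/s_total^2)
= (13/12) * (1 - 17.42/53.69)
alpha = 0.7318

0.7318


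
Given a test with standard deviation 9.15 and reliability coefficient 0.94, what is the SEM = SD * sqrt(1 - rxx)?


SEM = SD * sqrt(1 - rxx)
SEM = 9.15 * sqrt(1 - 0.94)
SEM = 9.15 * sqrt(0.06) = 9.15 * 0.244949
SEM = 2.2413

2.2413


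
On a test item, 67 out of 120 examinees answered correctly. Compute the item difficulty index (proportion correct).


Item difficulty p = number correct / total examinees
p = 67 / 120
p = 0.5583

0.5583


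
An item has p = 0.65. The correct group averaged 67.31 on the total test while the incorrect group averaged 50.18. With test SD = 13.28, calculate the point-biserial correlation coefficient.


q = 1 - p = 0.35
rpb = ((M1 - M0) / SD) * sqrt(p * q)
rpb = ((67.31 - 50.18) / 13.28) * sqrt(0.65 * 0.35)
rpb = 0.6152

0.6152


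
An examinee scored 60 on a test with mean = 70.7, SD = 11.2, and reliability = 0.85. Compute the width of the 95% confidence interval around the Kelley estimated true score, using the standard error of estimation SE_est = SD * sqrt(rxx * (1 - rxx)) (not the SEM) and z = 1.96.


True score estimate = 0.85*60 + 0.15*70.7 = 61.605
SE_est = SD * sqrt(rxx * (1 - rxx)) = 11.2 * sqrt(0.85 * 0.15) = 11.2 * sqrt(0.1275) = 3.9992
CI = T_est +/- z * SE_est, so width = 2 * z * SE_est = 2 * 1.96 * 3.9992
Width = 15.6769

15.6769


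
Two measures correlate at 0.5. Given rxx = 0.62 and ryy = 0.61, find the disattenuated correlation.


r_corrected = rxy / sqrt(rxx * ryy)
= 0.5 / sqrt(0.62 * 0.61)
= 0.5 / sqrt(0.3782)
= 0.5 / 0.61498
r_corrected = 0.813

0.813


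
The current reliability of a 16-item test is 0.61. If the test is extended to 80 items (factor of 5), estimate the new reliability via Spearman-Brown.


r_new = (n * rxx) / (1 + (n-1) * rxx)
r_new = (5 * 0.61) / (1 + 4 * 0.61)
r_new = 3.05 / 3.44
r_new = 0.8866

0.8866


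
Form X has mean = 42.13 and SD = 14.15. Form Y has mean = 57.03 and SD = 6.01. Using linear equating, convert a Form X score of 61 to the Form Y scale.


slope = SD_Y / SD_X = 6.01 / 14.15 ~ 0.4247
intercept = mean_Y - slope * mean_X = 57.03 - (6.01 / 14.15) * 42.13 ~ 39.1359
Y = slope * X + intercept. To avoid rounding drift from the rounded slope/intercept, evaluate the equivalent form Y = mean_Y + SD_Y * (X - mean_X) / SD_X at full precision:
Y = 57.03 + 6.01 * (61 - 42.13) / 14.15
Y = 57.03 + 6.01 * 18.87 / 14.15
Y = 57.03 + 113.4087 / 14.15
Y = 57.03 + 8.0147
Y = 65.0447

65.0447


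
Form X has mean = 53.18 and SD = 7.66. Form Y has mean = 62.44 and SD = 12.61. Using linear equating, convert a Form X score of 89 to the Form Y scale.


slope = SD_Y / SD_X = 12.61 / 7.66 ~ 1.6462
intercept = mean_Y - slope * mean_X = 62.44 - (12.61 / 7.66) * 53.18 ~ -25.1057
Y = slope * X + intercept. To avoid rounding drift from the rounded slope/intercept, evaluate the equivalent form Y = mean_Y + SD_Y * (X - mean_X) / SD_X at full precision:
Y = 62.44 + 12.61 * (89 - 53.18) / 7.66
Y = 62.44 + 12.61 * 35.82 / 7.66
Y = 62.44 + 451.6902 / 7.66
Y = 62.44 + 58.9674
Y = 121.4074

121.4074


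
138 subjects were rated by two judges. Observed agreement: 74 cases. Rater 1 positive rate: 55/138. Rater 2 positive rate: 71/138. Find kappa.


P_o = 74/138 = 0.536232
P_e = (55*71 + 83*67) / 19044 = 0.497059
kappa = (P_o - P_e) / (1 - P_e)
kappa = (0.536232 - 0.497059) / (1 - 0.497059)
kappa = 0.0779

0.0779


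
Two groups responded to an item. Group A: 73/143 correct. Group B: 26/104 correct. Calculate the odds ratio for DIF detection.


Odds_A = 73/70 = 1.0429
Odds_B = 26/78 = 0.3333
OR = Odds_A / Odds_B = 1.0429 / 0.3333
Exactly, OR = (73 * 78) / (70 * 26) = 5694 / 1820
OR = 3.1286

3.1286


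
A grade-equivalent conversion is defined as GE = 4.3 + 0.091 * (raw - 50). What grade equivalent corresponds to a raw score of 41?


raw - median = 41 - 50 = -9
slope * diff = 0.091 * -9 = -0.819
GE = 4.3 + -0.819
GE = 3.481

3.481


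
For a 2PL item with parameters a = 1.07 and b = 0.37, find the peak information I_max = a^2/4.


For 2PL, max info at theta = b = 0.37
I_max = a^2 / 4 = 1.07^2 / 4
= 1.1449 / 4
I_max = 0.2862

0.2862


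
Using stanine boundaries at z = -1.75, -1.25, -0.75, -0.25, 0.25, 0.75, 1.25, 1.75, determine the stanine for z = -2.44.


Stanine boundaries: [-1.75, -1.25, -0.75, -0.25, 0.25, 0.75, 1.25, 1.75]
z = -2.44
Check each boundary:
  z < -1.75
  z < -1.25
  z < -0.75
  z < -0.25
  z < 0.25
  z < 0.75
  z < 1.25
  z < 1.75
Highest qualifying boundary gives stanine = 1

1


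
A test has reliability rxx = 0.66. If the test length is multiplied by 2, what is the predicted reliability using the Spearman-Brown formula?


r_new = (n * rxx) / (1 + (n-1) * rxx)
r_new = (2 * 0.66) / (1 + 1 * 0.66)
r_new = 1.32 / 1.66
r_new = 0.7952

0.7952


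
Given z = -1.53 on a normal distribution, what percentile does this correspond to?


CDF(z) = 0.5 * (1 + erf(z/sqrt(2)))
erf(-1.0819) = -0.874
CDF = 0.063
Percentile rank = 0.063 * 100 = 6.3

6.3


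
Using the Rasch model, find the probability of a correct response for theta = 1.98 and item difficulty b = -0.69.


theta - b = 1.98 - -0.69 = 2.67
exp(-(theta - b)) = exp(-2.67) = 0.0693
P = 1 / (1 + 0.0693)
P = 0.9352

0.9352


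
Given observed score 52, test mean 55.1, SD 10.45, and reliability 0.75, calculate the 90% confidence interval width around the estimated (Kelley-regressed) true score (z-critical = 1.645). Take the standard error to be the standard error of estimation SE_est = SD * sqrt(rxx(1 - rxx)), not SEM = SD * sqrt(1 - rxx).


True score estimate = 0.75*52 + 0.25*55.1 = 52.775
SE_est = SD * sqrt(rxx * (1 - rxx)) = 10.45 * sqrt(0.75 * 0.25) = 10.45 * sqrt(0.1875) = 4.524983
CI = T_est +/- z * SE_est, so width = 2 * z * SE_est = 2 * 1.645 * 4.524983
Width = 14.8872

14.8872


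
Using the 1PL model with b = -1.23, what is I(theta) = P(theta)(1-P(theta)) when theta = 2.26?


P = 1/(1+exp(-(2.26--1.23))) = 0.9704
I = P*(1-P) = 0.9704 * 0.0296
I = 0.0287

0.0287


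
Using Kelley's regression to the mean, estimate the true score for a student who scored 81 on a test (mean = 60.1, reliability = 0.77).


T_est = rxx * X + (1 - rxx) * mean
T_est = 0.77 * 81 + 0.23 * 60.1
T_est = 62.37 + 13.823
T_est = 76.193

76.193


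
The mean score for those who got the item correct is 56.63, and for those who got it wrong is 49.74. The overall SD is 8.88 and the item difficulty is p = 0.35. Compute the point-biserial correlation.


q = 1 - p = 0.65
rpb = ((M1 - M0) / SD) * sqrt(p * q)
rpb = ((56.63 - 49.74) / 8.88) * sqrt(0.35 * 0.65)
rpb = 0.3701

0.3701


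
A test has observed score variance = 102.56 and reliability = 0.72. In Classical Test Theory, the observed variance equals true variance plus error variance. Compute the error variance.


var_true = rxx * var_obs = 0.72 * 102.56 = 73.8432
var_error = var_obs - var_true
var_error = 102.56 - 73.8432
var_error = 28.7168

28.7168


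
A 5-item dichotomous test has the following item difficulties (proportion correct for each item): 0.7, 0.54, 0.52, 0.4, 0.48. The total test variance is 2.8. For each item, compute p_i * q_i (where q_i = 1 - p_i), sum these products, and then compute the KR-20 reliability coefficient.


For each item, compute p_i * q_i:
  Item 1: 0.7 * 0.3 = 0.21
  Item 2: 0.54 * 0.46 = 0.2484
  Item 3: 0.52 * 0.48 = 0.2496
  Item 4: 0.4 * 0.6 = 0.24
  Item 5: 0.48 * 0.52 = 0.2496
Sum(p_i * q_i) = 0.21 + 0.2484 + 0.2496 + 0.24 + 0.2496 = 1.1976
KR-20 = (k/(k-1)) * (1 - Sum(p_i*q_i) / Var_total)
= (5/4) * (1 - 1.1976/2.8)
= 1.25 * 0.5723
KR-20 = 0.7154

0.7154


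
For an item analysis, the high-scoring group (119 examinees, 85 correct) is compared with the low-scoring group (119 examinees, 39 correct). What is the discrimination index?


p_upper = 85/119 = 0.7143
p_lower = 39/119 = 0.3277
D = 0.7143 - 0.3277 = 0.3866

0.3866


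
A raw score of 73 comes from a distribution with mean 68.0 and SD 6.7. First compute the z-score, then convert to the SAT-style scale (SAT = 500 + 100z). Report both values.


z = (X - mean) / SD = (73 - 68.0) / 6.7
z = 5.0 / 6.7
z = 0.7463
SAT-scale = SAT = 500 + 100z
Carry z at full precision (z = 5.0 / 6.7) into the conversion:
SAT-scale = 500 + 100 * (5.0 / 6.7) = 500 + 500 / 6.7
SAT-scale = 500 + 74.6269
SAT-scale = 574.6269

574.6269


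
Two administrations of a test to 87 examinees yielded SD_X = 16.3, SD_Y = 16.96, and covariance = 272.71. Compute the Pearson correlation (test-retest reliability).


r = cov(X,Y) / (SD_X * SD_Y)
r = 272.71 / (16.3 * 16.96)
r = 272.71 / 276.448
r = 0.9865

0.9865


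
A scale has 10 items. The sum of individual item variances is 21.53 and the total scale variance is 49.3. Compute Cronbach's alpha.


alpha = (k/(k-1)) * (1 - sum(si^2)/s_total^2)
= (10/9) * (1 - 21.53/49.3)
alpha = 0.6259

0.6259


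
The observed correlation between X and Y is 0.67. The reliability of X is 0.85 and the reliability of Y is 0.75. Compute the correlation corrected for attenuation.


r_corrected = rxy / sqrt(rxx * ryy)
= 0.67 / sqrt(0.85 * 0.75)
= 0.67 / sqrt(0.6375)
= 0.67 / 0.798436
r_corrected = 0.8391

0.8391


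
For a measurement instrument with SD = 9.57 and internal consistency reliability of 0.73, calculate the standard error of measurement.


SEM = SD * sqrt(1 - rxx)
SEM = 9.57 * sqrt(1 - 0.73)
SEM = 9.57 * sqrt(0.27) = 9.57 * 0.519615
SEM = 4.9727

4.9727


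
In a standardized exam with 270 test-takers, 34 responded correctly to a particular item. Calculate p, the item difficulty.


Item difficulty p = number correct / total examinees
p = 34 / 270
p = 0.1259

0.1259


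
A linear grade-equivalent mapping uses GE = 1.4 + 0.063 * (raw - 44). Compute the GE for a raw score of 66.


raw - median = 66 - 44 = 22
slope * diff = 0.063 * 22 = 1.386
GE = 1.4 + 1.386
GE = 2.786

2.786


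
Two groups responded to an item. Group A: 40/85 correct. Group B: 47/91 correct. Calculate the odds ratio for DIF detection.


Odds_A = 40/45 = 0.8889
Odds_B = 47/44 = 1.0682
OR = Odds_A / Odds_B = 0.8889 / 1.0682
Exactly, OR = (40 * 44) / (45 * 47) = 1760 / 2115
OR = 0.8322

0.8322


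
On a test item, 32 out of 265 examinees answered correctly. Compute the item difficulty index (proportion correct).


Item difficulty p = number correct / total examinees
p = 32 / 265
p = 0.1208

0.1208


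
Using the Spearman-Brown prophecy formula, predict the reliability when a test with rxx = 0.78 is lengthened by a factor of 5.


r_new = (n * rxx) / (1 + (n-1) * rxx)
r_new = (5 * 0.78) / (1 + 4 * 0.78)
r_new = 3.9 / 4.12
r_new = 0.9466

0.9466


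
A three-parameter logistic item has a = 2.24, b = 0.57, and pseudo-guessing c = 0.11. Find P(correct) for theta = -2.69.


logit = 2.24*(-2.69 - 0.57) = -7.3024
P* = 1/(1 + exp(--7.3024)) = 0.0007
P = 0.11 + (1 - 0.11) * 0.0007
P = 0.1106

0.1106


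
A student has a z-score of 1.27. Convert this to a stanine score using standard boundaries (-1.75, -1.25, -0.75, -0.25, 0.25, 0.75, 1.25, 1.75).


Stanine boundaries: [-1.75, -1.25, -0.75, -0.25, 0.25, 0.75, 1.25, 1.75]
z = 1.27
Check each boundary:
  z >= -1.75 -> could be stanine 2
  z >= -1.25 -> could be stanine 3
  z >= -0.75 -> could be stanine 4
  z >= -0.25 -> could be stanine 5
  z >= 0.25 -> could be stanine 6
  z >= 0.75 -> could be stanine 7
  z >= 1.25 -> could be stanine 8
  z < 1.75
Highest qualifying boundary gives stanine = 8

8


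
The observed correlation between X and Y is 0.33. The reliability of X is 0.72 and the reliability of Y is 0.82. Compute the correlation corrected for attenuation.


r_corrected = rxy / sqrt(rxx * ryy)
= 0.33 / sqrt(0.72 * 0.82)
= 0.33 / sqrt(0.5904)
= 0.33 / 0.768375
r_corrected = 0.4295

0.4295


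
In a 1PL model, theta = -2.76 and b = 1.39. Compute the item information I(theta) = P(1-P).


P = 1/(1+exp(-(-2.76-1.39))) = 0.0155
I = P*(1-P) = 0.0155 * 0.9845
I = 0.0153

0.0153


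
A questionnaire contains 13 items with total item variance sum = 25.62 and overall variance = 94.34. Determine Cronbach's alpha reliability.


alpha = (k/(k-1)) * (1 - sum(si^2)/s_total^2)
= (13/12) * (1 - 25.62/94.34)
alpha = 0.7891

0.7891


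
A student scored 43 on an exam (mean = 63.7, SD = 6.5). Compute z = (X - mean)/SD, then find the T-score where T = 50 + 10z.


z = (X - mean) / SD = (43 - 63.7) / 6.5
z = -20.7 / 6.5
z = -3.1846
T-score = T = 50 + 10z
Carry z at full precision (z = -20.7 / 6.5) into the conversion:
T-score = 50 + 10 * (-20.7 / 6.5) = 50 + -207 / 6.5
T-score = 50 + -31.8462
T-score = 18.1538

18.1538


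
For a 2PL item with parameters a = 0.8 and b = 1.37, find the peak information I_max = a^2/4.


For 2PL, max info at theta = b = 1.37
I_max = a^2 / 4 = 0.8^2 / 4
= 0.64 / 4
I_max = 0.16

0.16


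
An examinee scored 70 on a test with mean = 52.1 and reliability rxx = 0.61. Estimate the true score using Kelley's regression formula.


T_est = rxx * X + (1 - rxx) * mean
T_est = 0.61 * 70 + 0.39 * 52.1
T_est = 42.7 + 20.319
T_est = 63.019

63.019


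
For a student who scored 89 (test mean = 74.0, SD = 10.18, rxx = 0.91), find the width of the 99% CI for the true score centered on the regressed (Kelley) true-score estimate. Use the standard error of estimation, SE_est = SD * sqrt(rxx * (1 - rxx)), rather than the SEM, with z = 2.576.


True score estimate = 0.91*89 + 0.09*74.0 = 87.65
SE_est = SD * sqrt(rxx * (1 - rxx)) = 10.18 * sqrt(0.91 * 0.09) = 10.18 * sqrt(0.0819) = 2.91333
CI = T_est +/- z * SE_est, so width = 2 * z * SE_est = 2 * 2.576 * 2.91333
Width = 15.0095

15.0095


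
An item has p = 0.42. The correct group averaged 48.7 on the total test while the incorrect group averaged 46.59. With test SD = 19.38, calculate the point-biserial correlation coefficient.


q = 1 - p = 0.58
rpb = ((M1 - M0) / SD) * sqrt(p * q)
rpb = ((48.7 - 46.59) / 19.38) * sqrt(0.42 * 0.58)
rpb = 0.0537

0.0537


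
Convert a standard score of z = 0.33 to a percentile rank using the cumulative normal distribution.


CDF(z) = 0.5 * (1 + erf(z/sqrt(2)))
erf(0.2333) = 0.2586
CDF = 0.6293
Percentile rank = 0.6293 * 100 = 62.93

62.93


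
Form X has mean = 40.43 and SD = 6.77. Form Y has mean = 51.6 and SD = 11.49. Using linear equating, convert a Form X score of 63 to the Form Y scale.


slope = SD_Y / SD_X = 11.49 / 6.77 ~ 1.6972
intercept = mean_Y - slope * mean_X = 51.6 - (11.49 / 6.77) * 40.43 ~ -17.0175
Y = slope * X + intercept. To avoid rounding drift from the rounded slope/intercept, evaluate the equivalent form Y = mean_Y + SD_Y * (X - mean_X) / SD_X at full precision:
Y = 51.6 + 11.49 * (63 - 40.43) / 6.77
Y = 51.6 + 11.49 * 22.57 / 6.77
Y = 51.6 + 259.3293 / 6.77
Y = 51.6 + 38.3057
Y = 89.9057

89.9057


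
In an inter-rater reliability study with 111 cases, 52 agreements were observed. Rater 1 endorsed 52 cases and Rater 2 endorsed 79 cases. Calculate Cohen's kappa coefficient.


P_o = 52/111 = 0.468468
P_e = (52*79 + 59*32) / 12321 = 0.486649
kappa = (P_o - P_e) / (1 - P_e)
kappa = (0.468468 - 0.486649) / (1 - 0.486649)
kappa = -0.0354

-0.0354


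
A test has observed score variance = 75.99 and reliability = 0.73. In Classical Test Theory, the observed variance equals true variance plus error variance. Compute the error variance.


var_true = rxx * var_obs = 0.73 * 75.99 = 55.4727
var_error = var_obs - var_true
var_error = 75.99 - 55.4727
var_error = 20.5173

20.5173


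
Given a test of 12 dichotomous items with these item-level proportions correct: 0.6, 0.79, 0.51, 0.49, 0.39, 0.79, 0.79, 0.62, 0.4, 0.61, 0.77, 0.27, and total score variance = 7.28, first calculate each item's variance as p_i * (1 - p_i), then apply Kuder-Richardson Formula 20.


For each item, compute p_i * q_i:
  Item 1: 0.6 * 0.4 = 0.24
  Item 2: 0.79 * 0.21 = 0.1659
  Item 3: 0.51 * 0.49 = 0.2499
  Item 4: 0.49 * 0.51 = 0.2499
  Item 5: 0.39 * 0.61 = 0.2379
  Item 6: 0.79 * 0.21 = 0.1659
  Item 7: 0.79 * 0.21 = 0.1659
  Item 8: 0.62 * 0.38 = 0.2356
  Item 9: 0.4 * 0.6 = 0.24
  Item 10: 0.61 * 0.39 = 0.2379
  Item 11: 0.77 * 0.23 = 0.1771
  Item 12: 0.27 * 0.73 = 0.1971
Sum(p_i * q_i) = 0.24 + 0.1659 + 0.2499 + 0.2499 + 0.2379 + 0.1659 + 0.1659 + 0.2356 + 0.24 + 0.2379 + 0.1771 + 0.1971 = 2.5631
KR-20 = (k/(k-1)) * (1 - Sum(p_i*q_i) / Var_total)
= (12/11) * (1 - 2.5631/7.28)
= 1.0909 * 0.6479
KR-20 = 0.7068

0.7068


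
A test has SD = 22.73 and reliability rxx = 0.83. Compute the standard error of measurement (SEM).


SEM = SD * sqrt(1 - rxx)
SEM = 22.73 * sqrt(1 - 0.83)
SEM = 22.73 * sqrt(0.17) = 22.73 * 0.412311
SEM = 9.3718

9.3718


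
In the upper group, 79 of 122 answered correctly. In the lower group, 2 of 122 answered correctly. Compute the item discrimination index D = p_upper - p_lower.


p_upper = 79/122 = 0.6475
p_lower = 2/122 = 0.0164
D = 0.6475 - 0.0164 = 0.6311

0.6311


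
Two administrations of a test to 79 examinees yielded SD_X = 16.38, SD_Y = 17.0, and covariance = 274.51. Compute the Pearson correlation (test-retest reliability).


r = cov(X,Y) / (SD_X * SD_Y)
r = 274.51 / (16.38 * 17.0)
r = 274.51 / 278.46
r = 0.9858

0.9858


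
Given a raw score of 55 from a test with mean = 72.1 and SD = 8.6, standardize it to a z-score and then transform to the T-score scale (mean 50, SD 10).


z = (X - mean) / SD = (55 - 72.1) / 8.6
z = -17.1 / 8.6
z = -1.9884
T-score = T = 50 + 10z
Carry z at full precision (z = -17.1 / 8.6) into the conversion:
T-score = 50 + 10 * (-17.1 / 8.6) = 50 + -171 / 8.6
T-score = 50 + -19.8837
T-score = 30.1163

30.1163


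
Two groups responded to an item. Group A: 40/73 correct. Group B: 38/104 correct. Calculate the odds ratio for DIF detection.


Odds_A = 40/33 = 1.2121
Odds_B = 38/66 = 0.5758
OR = Odds_A / Odds_B = 1.2121 / 0.5758
Exactly, OR = (40 * 66) / (33 * 38) = 2640 / 1254
OR = 2.1053

2.1053


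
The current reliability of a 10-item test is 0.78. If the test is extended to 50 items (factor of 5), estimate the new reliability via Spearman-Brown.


r_new = (n * rxx) / (1 + (n-1) * rxx)
r_new = (5 * 0.78) / (1 + 4 * 0.78)
r_new = 3.9 / 4.12
r_new = 0.9466

0.9466


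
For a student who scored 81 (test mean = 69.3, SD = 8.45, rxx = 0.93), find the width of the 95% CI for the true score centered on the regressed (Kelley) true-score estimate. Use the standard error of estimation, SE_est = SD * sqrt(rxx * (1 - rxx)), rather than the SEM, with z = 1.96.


True score estimate = 0.93*81 + 0.07*69.3 = 80.181
SE_est = SD * sqrt(rxx * (1 - rxx)) = 8.45 * sqrt(0.93 * 0.07) = 8.45 * sqrt(0.0651) = 2.155992
CI = T_est +/- z * SE_est, so width = 2 * z * SE_est = 2 * 1.96 * 2.155992
Width = 8.4515

8.4515


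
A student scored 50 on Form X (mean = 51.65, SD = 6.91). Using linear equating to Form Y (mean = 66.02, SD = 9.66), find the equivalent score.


slope = SD_Y / SD_X = 9.66 / 6.91 ~ 1.398
intercept = mean_Y - slope * mean_X = 66.02 - (9.66 / 6.91) * 51.65 ~ -6.1854
Y = slope * X + intercept. To avoid rounding drift from the rounded slope/intercept, evaluate the equivalent form Y = mean_Y + SD_Y * (X - mean_X) / SD_X at full precision:
Y = 66.02 + 9.66 * (50 - 51.65) / 6.91
Y = 66.02 - 9.66 * 1.65 / 6.91
Y = 66.02 - 15.939 / 6.91
Y = 66.02 - 2.3067
Y = 63.7133

63.7133


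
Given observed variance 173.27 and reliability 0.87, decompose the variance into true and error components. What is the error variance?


var_true = rxx * var_obs = 0.87 * 173.27 = 150.7449
var_error = var_obs - var_true
var_error = 173.27 - 150.7449
var_error = 22.5251

22.5251


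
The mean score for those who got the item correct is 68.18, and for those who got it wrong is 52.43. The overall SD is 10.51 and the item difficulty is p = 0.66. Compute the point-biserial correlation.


q = 1 - p = 0.34
rpb = ((M1 - M0) / SD) * sqrt(p * q)
rpb = ((68.18 - 52.43) / 10.51) * sqrt(0.66 * 0.34)
rpb = 0.7099

0.7099


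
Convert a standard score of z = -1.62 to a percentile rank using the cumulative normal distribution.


CDF(z) = 0.5 * (1 + erf(z/sqrt(2)))
erf(-1.1455) = -0.8948
CDF = 0.0526
Percentile rank = 0.0526 * 100 = 5.26

5.26


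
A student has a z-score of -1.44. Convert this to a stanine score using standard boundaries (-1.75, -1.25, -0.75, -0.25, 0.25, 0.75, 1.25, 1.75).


Stanine boundaries: [-1.75, -1.25, -0.75, -0.25, 0.25, 0.75, 1.25, 1.75]
z = -1.44
Check each boundary:
  z >= -1.75 -> could be stanine 2
  z < -1.25
  z < -0.75
  z < -0.25
  z < 0.25
  z < 0.75
  z < 1.25
  z < 1.75
Highest qualifying boundary gives stanine = 2

2


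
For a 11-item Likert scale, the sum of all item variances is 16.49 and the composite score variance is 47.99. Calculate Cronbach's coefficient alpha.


alpha = (k/(k-1)) * (1 - sum(si^2)/s_total^2)
= (11/10) * (1 - 16.49/47.99)
alpha = 0.722

0.722


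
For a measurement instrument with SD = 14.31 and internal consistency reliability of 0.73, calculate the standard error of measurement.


SEM = SD * sqrt(1 - rxx)
SEM = 14.31 * sqrt(1 - 0.73)
SEM = 14.31 * sqrt(0.27) = 14.31 * 0.519615
SEM = 7.4357

7.4357


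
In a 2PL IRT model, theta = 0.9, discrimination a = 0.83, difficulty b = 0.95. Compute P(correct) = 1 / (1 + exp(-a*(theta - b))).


a*(theta - b) = 0.83 * (0.9 - 0.95) = -0.0415
exp(--0.0415) = 1.0424
P = 1 / (1 + 1.0424)
P = 0.4896

0.4896


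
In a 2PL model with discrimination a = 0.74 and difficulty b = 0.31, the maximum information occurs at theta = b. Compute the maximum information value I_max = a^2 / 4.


For 2PL, max info at theta = b = 0.31
I_max = a^2 / 4 = 0.74^2 / 4
= 0.5476 / 4
I_max = 0.1369

0.1369


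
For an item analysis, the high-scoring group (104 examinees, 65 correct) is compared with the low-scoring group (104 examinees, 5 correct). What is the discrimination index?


p_upper = 65/104 = 0.625
p_lower = 5/104 = 0.0481
D = 0.625 - 0.0481 = 0.5769

0.5769


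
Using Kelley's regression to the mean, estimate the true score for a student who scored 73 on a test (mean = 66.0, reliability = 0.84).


T_est = rxx * X + (1 - rxx) * mean
T_est = 0.84 * 73 + 0.16 * 66.0
T_est = 61.32 + 10.56
T_est = 71.88

71.88


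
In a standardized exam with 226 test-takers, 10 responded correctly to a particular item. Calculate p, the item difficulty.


Item difficulty p = number correct / total examinees
p = 10 / 226
p = 0.0442

0.0442


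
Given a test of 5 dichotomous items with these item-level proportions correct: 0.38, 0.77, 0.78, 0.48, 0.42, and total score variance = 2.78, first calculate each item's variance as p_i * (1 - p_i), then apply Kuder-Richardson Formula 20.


For each item, compute p_i * q_i:
  Item 1: 0.38 * 0.62 = 0.2356
  Item 2: 0.77 * 0.23 = 0.1771
  Item 3: 0.78 * 0.22 = 0.1716
  Item 4: 0.48 * 0.52 = 0.2496
  Item 5: 0.42 * 0.58 = 0.2436
Sum(p_i * q_i) = 0.2356 + 0.1771 + 0.1716 + 0.2496 + 0.2436 = 1.0775
KR-20 = (k/(k-1)) * (1 - Sum(p_i*q_i) / Var_total)
= (5/4) * (1 - 1.0775/2.78)
= 1.25 * 0.6124
KR-20 = 0.7655

0.7655


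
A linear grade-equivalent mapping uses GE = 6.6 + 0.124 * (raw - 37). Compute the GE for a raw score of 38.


raw - median = 38 - 37 = 1
slope * diff = 0.124 * 1 = 0.124
GE = 6.6 + 0.124
GE = 6.724

6.724


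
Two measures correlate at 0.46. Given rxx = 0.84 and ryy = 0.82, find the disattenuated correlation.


r_corrected = rxy / sqrt(rxx * ryy)
= 0.46 / sqrt(0.84 * 0.82)
= 0.46 / sqrt(0.6888)
= 0.46 / 0.82994
r_corrected = 0.5543

0.5543


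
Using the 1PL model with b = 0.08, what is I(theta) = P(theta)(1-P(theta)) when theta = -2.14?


P = 1/(1+exp(-(-2.14-0.08))) = 0.098
I = P*(1-P) = 0.098 * 0.902
I = 0.0884

0.0884


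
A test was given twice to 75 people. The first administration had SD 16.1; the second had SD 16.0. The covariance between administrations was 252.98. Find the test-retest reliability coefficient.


r = cov(X,Y) / (SD_X * SD_Y)
r = 252.98 / (16.1 * 16.0)
r = 252.98 / 257.6
r = 0.9821

0.9821


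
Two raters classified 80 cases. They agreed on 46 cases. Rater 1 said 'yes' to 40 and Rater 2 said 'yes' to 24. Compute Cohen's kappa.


P_o = 46/80 = 0.575
P_e = (40*24 + 40*56) / 6400 = 0.5
kappa = (P_o - P_e) / (1 - P_e)
kappa = (0.575 - 0.5) / (1 - 0.5)
kappa = 0.15

0.15


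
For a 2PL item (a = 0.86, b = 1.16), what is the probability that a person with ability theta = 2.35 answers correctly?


a*(theta - b) = 0.86 * (2.35 - 1.16) = 1.0234
exp(-1.0234) = 0.3594
P = 1 / (1 + 0.3594)
P = 0.7356

0.7356


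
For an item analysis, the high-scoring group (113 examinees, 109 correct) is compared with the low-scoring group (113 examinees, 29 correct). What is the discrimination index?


p_upper = 109/113 = 0.9646
p_lower = 29/113 = 0.2566
D = 0.9646 - 0.2566 = 0.708

0.708


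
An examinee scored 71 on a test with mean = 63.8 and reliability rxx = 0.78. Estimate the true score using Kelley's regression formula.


T_est = rxx * X + (1 - rxx) * mean
T_est = 0.78 * 71 + 0.22 * 63.8
T_est = 55.38 + 14.036
T_est = 69.416

69.416


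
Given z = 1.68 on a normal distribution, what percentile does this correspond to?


CDF(z) = 0.5 * (1 + erf(z/sqrt(2)))
erf(1.1879) = 0.907
CDF = 0.9535
Percentile rank = 0.9535 * 100 = 95.35

95.35


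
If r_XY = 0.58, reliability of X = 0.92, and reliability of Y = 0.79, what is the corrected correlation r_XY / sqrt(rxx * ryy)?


r_corrected = rxy / sqrt(rxx * ryy)
= 0.58 / sqrt(0.92 * 0.79)
= 0.58 / sqrt(0.7268)
= 0.58 / 0.852526
r_corrected = 0.6803

0.6803


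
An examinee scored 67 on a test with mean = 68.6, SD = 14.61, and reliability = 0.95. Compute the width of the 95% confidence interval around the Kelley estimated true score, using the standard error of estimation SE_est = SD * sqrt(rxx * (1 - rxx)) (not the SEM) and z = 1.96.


True score estimate = 0.95*67 + 0.05*68.6 = 67.08
SE_est = SD * sqrt(rxx * (1 - rxx)) = 14.61 * sqrt(0.95 * 0.05) = 14.61 * sqrt(0.0475) = 3.184176
CI = T_est +/- z * SE_est, so width = 2 * z * SE_est = 2 * 1.96 * 3.184176
Width = 12.482

12.482


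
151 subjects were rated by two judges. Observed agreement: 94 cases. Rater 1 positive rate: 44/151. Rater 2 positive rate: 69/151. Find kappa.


P_o = 94/151 = 0.622517
P_e = (44*69 + 107*82) / 22801 = 0.51796
kappa = (P_o - P_e) / (1 - P_e)
kappa = (0.622517 - 0.51796) / (1 - 0.51796)
kappa = 0.2169

0.2169


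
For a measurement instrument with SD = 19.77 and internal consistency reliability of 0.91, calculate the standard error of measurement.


SEM = SD * sqrt(1 - rxx)
SEM = 19.77 * sqrt(1 - 0.91)
SEM = 19.77 * sqrt(0.09) = 19.77 * 0.3
SEM = 5.931

5.931


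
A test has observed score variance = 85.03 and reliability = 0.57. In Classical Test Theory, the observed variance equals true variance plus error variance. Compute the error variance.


var_true = rxx * var_obs = 0.57 * 85.03 = 48.4671
var_error = var_obs - var_true
var_error = 85.03 - 48.4671
var_error = 36.5629

36.5629


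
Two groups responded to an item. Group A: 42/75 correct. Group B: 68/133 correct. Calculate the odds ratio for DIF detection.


Odds_A = 42/33 = 1.2727
Odds_B = 68/65 = 1.0462
OR = Odds_A / Odds_B = 1.2727 / 1.0462
Exactly, OR = (42 * 65) / (33 * 68) = 2730 / 2244
OR = 1.2166

1.2166


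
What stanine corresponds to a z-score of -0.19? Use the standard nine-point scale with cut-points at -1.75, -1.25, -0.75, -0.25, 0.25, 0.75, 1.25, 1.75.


Stanine boundaries: [-1.75, -1.25, -0.75, -0.25, 0.25, 0.75, 1.25, 1.75]
z = -0.19
Check each boundary:
  z >= -1.75 -> could be stanine 2
  z >= -1.25 -> could be stanine 3
  z >= -0.75 -> could be stanine 4
  z >= -0.25 -> could be stanine 5
  z < 0.25
  z < 0.75
  z < 1.25
  z < 1.75
Highest qualifying boundary gives stanine = 5

5


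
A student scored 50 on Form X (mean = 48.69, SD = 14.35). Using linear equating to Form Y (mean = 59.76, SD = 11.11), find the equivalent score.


slope = SD_Y / SD_X = 11.11 / 14.35 ~ 0.7742
intercept = mean_Y - slope * mean_X = 59.76 - (11.11 / 14.35) * 48.69 ~ 22.0634
Y = slope * X + intercept. To avoid rounding drift from the rounded slope/intercept, evaluate the equivalent form Y = mean_Y + SD_Y * (X - mean_X) / SD_X at full precision:
Y = 59.76 + 11.11 * (50 - 48.69) / 14.35
Y = 59.76 + 11.11 * 1.31 / 14.35
Y = 59.76 + 14.5541 / 14.35
Y = 59.76 + 1.0142
Y = 60.7742

60.7742


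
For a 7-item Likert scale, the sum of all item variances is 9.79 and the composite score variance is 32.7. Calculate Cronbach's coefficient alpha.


alpha = (k/(k-1)) * (1 - sum(si^2)/s_total^2)
= (7/6) * (1 - 9.79/32.7)
alpha = 0.8174

0.8174


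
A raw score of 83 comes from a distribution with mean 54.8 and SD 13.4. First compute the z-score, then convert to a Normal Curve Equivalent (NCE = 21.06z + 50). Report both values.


z = (X - mean) / SD = (83 - 54.8) / 13.4
z = 28.2 / 13.4
z = 2.1045
NCE = NCE = 21.06z + 50
Carry z at full precision (z = 28.2 / 13.4) into the conversion:
NCE = 21.06 * (28.2 / 13.4) + 50 = 593.892 / 13.4 + 50
NCE = 44.3203 + 50
NCE = 94.3203

94.3203


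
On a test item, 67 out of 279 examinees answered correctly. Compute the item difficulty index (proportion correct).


Item difficulty p = number correct / total examinees
p = 67 / 279
p = 0.2401

0.2401


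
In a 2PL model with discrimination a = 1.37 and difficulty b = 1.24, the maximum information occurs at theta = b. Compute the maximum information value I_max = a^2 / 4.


For 2PL, max info at theta = b = 1.24
I_max = a^2 / 4 = 1.37^2 / 4
= 1.8769 / 4
I_max = 0.4692

0.4692


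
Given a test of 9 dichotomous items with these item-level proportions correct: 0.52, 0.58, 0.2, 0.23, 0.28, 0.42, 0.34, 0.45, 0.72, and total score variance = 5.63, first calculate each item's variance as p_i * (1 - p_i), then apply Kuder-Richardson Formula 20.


For each item, compute p_i * q_i:
  Item 1: 0.52 * 0.48 = 0.2496
  Item 2: 0.58 * 0.42 = 0.2436
  Item 3: 0.2 * 0.8 = 0.16
  Item 4: 0.23 * 0.77 = 0.1771
  Item 5: 0.28 * 0.72 = 0.2016
  Item 6: 0.42 * 0.58 = 0.2436
  Item 7: 0.34 * 0.66 = 0.2244
  Item 8: 0.45 * 0.55 = 0.2475
  Item 9: 0.72 * 0.28 = 0.2016
Sum(p_i * q_i) = 0.2496 + 0.2436 + 0.16 + 0.1771 + 0.2016 + 0.2436 + 0.2244 + 0.2475 + 0.2016 = 1.949
KR-20 = (k/(k-1)) * (1 - Sum(p_i*q_i) / Var_total)
= (9/8) * (1 - 1.949/5.63)
= 1.125 * 0.6538
KR-20 = 0.7355

0.7355


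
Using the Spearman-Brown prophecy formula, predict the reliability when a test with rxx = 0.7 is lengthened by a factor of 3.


r_new = (n * rxx) / (1 + (n-1) * rxx)
r_new = (3 * 0.7) / (1 + 2 * 0.7)
r_new = 2.1 / 2.4
r_new = 0.875

0.875


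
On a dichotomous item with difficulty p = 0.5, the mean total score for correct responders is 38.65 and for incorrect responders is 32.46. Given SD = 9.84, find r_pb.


q = 1 - p = 0.5
rpb = ((M1 - M0) / SD) * sqrt(p * q)
rpb = ((38.65 - 32.46) / 9.84) * sqrt(0.5 * 0.5)
rpb = 0.3145

0.3145


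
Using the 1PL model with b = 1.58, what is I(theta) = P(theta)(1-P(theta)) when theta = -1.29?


P = 1/(1+exp(-(-1.29-1.58))) = 0.0537
I = P*(1-P) = 0.0537 * 0.9463
I = 0.0508

0.0508


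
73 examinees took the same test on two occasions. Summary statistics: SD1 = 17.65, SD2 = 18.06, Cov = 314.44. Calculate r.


r = cov(X,Y) / (SD_X * SD_Y)
r = 314.44 / (17.65 * 18.06)
r = 314.44 / 318.759
r = 0.9865

0.9865


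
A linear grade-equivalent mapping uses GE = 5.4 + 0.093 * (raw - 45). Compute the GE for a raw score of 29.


raw - median = 29 - 45 = -16
slope * diff = 0.093 * -16 = -1.488
GE = 5.4 + -1.488
GE = 3.912

3.912


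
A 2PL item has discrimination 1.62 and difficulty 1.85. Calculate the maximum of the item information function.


For 2PL, max info at theta = b = 1.85
I_max = a^2 / 4 = 1.62^2 / 4
= 2.6244 / 4
I_max = 0.6561

0.6561


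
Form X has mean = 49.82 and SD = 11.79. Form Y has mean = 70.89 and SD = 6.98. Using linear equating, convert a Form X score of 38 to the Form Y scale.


slope = SD_Y / SD_X = 6.98 / 11.79 ~ 0.592
intercept = mean_Y - slope * mean_X = 70.89 - (6.98 / 11.79) * 49.82 ~ 41.3952
Y = slope * X + intercept. To avoid rounding drift from the rounded slope/intercept, evaluate the equivalent form Y = mean_Y + SD_Y * (X - mean_X) / SD_X at full precision:
Y = 70.89 + 6.98 * (38 - 49.82) / 11.79
Y = 70.89 - 6.98 * 11.82 / 11.79
Y = 70.89 - 82.5036 / 11.79
Y = 70.89 - 6.9978
Y = 63.8922

63.8922


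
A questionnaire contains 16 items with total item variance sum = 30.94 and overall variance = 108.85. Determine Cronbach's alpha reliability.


alpha = (k/(k-1)) * (1 - sum(si^2)/s_total^2)
= (16/15) * (1 - 30.94/108.85)
alpha = 0.7635

0.7635


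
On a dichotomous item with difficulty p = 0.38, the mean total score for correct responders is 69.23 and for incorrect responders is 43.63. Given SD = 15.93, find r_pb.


q = 1 - p = 0.62
rpb = ((M1 - M0) / SD) * sqrt(p * q)
rpb = ((69.23 - 43.63) / 15.93) * sqrt(0.38 * 0.62)
rpb = 0.78

0.78


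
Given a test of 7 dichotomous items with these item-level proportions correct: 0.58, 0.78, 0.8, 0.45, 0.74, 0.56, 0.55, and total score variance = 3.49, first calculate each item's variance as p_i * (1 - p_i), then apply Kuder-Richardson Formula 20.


For each item, compute p_i * q_i:
  Item 1: 0.58 * 0.42 = 0.2436
  Item 2: 0.78 * 0.22 = 0.1716
  Item 3: 0.8 * 0.2 = 0.16
  Item 4: 0.45 * 0.55 = 0.2475
  Item 5: 0.74 * 0.26 = 0.1924
  Item 6: 0.56 * 0.44 = 0.2464
  Item 7: 0.55 * 0.45 = 0.2475
Sum(p_i * q_i) = 0.2436 + 0.1716 + 0.16 + 0.2475 + 0.1924 + 0.2464 + 0.2475 = 1.509
KR-20 = (k/(k-1)) * (1 - Sum(p_i*q_i) / Var_total)
= (7/6) * (1 - 1.509/3.49)
= 1.1667 * 0.5676
KR-20 = 0.6622

0.6622
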